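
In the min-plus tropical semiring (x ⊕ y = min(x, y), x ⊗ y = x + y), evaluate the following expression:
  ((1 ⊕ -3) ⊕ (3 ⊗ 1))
((1 ⊕ -3) ⊕ (3 ⊗ 1)) = -3

Expand innermost to outermost. Recall ⊕ takes the minimum of its arguments and ⊗ takes their sum. Working out the expression ((1 ⊕ -3) ⊕ (3 ⊗ 1)) gives -3.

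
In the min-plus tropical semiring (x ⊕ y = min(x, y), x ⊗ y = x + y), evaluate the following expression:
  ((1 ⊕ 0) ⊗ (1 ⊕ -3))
((1 ⊕ 0) ⊗ (1 ⊕ -3)) = -3

Expand innermost to outermost. Recall ⊕ takes the minimum of its arguments and ⊗ takes their sum. Working out the expression ((1 ⊕ 0) ⊗ (1 ⊕ -3)) gives -3.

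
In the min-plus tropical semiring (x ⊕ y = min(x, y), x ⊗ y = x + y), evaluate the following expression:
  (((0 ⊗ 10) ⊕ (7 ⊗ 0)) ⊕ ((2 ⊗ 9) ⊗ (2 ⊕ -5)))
(((0 ⊗ 10) ⊕ (7 ⊗ 0)) ⊕ ((2 ⊗ 9) ⊗ (2 ⊕ -5))) = 6

Expand innermost to outermost. Recall ⊕ takes the minimum of its arguments and ⊗ takes their sum. Working out the expression (((0 ⊗ 10) ⊕ (7 ⊗ 0)) ⊕ ((2 ⊗ 9) ⊗ (2 ⊕ -5))) gives 6.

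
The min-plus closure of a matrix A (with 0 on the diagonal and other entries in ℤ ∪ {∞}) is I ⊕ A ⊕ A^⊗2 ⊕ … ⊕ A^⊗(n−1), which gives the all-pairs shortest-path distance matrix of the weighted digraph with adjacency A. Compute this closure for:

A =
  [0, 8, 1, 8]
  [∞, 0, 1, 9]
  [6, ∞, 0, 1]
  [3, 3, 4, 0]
Closure =
  [0, 5, 1, 2]
  [5, 0, 1, 2]
  [4, 4, 0, 1]
  [3, 3, 4, 0]

This is the Floyd-Warshall all-pairs shortest-path computation. For each intermediate vertex k = 0, 1, …, 3, update dist[i][j] ← min(dist[i][j], dist[i][k] + dist[k][j]). The final matrix gives, for each (i, j), the minimum total weight of any directed path from i to j (possibly empty when i = j).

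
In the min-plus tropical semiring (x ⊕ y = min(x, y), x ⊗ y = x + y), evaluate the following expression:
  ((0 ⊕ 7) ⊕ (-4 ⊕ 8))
((0 ⊕ 7) ⊕ (-4 ⊕ 8)) = -4

Expand innermost to outermost. Recall ⊕ takes the minimum of its arguments and ⊗ takes their sum. Working out the expression ((0 ⊕ 7) ⊕ (-4 ⊕ 8)) gives -4.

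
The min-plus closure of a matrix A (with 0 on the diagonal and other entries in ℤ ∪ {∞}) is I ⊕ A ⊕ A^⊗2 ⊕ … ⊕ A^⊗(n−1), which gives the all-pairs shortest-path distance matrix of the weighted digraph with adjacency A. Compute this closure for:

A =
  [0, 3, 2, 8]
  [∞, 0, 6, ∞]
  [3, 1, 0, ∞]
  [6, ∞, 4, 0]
Closure =
  [0, 3, 2, 8]
  [9, 0, 6, 17]
  [3, 1, 0, 11]
  [6, 5, 4, 0]

This is the Floyd-Warshall all-pairs shortest-path computation. For each intermediate vertex k = 0, 1, …, 3, update dist[i][j] ← min(dist[i][j], dist[i][k] + dist[k][j]). The final matrix gives, for each (i, j), the minimum total weight of any directed path from i to j (possibly empty when i = j).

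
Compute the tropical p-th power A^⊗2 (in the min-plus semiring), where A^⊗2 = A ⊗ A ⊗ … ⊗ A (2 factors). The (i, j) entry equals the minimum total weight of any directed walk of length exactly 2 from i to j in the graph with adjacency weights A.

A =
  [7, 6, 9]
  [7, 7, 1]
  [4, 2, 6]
A^⊗2 =
  [13, 11, 7]
  [5, 3, 7]
  [9, 8, 3]

Each entry (A^⊗2)_ij equals the minimum over all length-2 walks i = v_0 → v_1 → … → v_2 = j of Σ_t A[v_t][v_{t+1}]. For example, for (i, j) = (0, 2) we minimise over 3 possible intermediate vertex sequences; the minimum is 7, attained along the walk 0 → 1 → 2.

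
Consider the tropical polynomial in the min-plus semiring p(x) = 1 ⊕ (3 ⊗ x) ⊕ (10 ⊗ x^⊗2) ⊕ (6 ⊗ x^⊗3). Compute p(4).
p(4) = 1

A tropical monomial a ⊗ x^⊗i evaluates to a + i · x. Evaluating each term at x = 4:
  Term 0 contributes 1 + 0 · 4 = 1
  Term 1 contributes 3 + 1 · 4 = 7
  Term 2 contributes 10 + 2 · 4 = 18
  Term 3 contributes 6 + 3 · 4 = 18
p(4) = ⊕ of these = min[1, 7, 18, 18] = 1.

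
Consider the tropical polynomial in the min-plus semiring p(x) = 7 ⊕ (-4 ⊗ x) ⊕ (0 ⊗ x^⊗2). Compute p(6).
p(6) = 2

A tropical monomial a ⊗ x^⊗i evaluates to a + i · x. Evaluating each term at x = 6:
  Term 0 contributes 7 + 0 · 6 = 7
  Term 1 contributes -4 + 1 · 6 = 2
  Term 2 contributes 0 + 2 · 6 = 12
p(6) = ⊕ of these = min[7, 2, 12] = 2.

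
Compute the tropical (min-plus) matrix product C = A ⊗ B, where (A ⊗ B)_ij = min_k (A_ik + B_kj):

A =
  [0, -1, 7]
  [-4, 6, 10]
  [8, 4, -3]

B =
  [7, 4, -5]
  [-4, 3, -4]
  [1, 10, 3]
A ⊗ B =
  [-5, 2, -5]
  [2, 0, -9]
  [-2, 7, 0]

Apply the min-plus product entry-by-entry:
  C[0][0] = min over k of (A[0][0] + B[0][0] = 0 + 7 = 7, A[0][1] + B[1][0] = -1 + -4 = -5, A[0][2] + B[2][0] = 7 + 1 = 8) = -5 (attained at k = 1)
  C[0][1] = min over k of (A[0][0] + B[0][1] = 0 + 4 = 4, A[0][1] + B[1][1] = -1 + 3 = 2, A[0][2] + B[2][1] = 7 + 10 = 17) = 2 (attained at k = 1)
  C[0][2] = min over k of (A[0][0] + B[0][2] = 0 + -5 = -5, A[0][1] + B[1][2] = -1 + -4 = -5, A[0][2] + B[2][2] = 7 + 3 = 10) = -5 (attained at k = 0)
  C[1][0] = min over k of (A[1][0] + B[0][0] = -4 + 7 = 3, A[1][1] + B[1][0] = 6 + -4 = 2, A[1][2] + B[2][0] = 10 + 1 = 11) = 2 (attained at k = 1)
  C[1][1] = min over k of (A[1][0] + B[0][1] = -4 + 4 = 0, A[1][1] + B[1][1] = 6 + 3 = 9, A[1][2] + B[2][1] = 10 + 10 = 20) = 0 (attained at k = 0)
  C[1][2] = min over k of (A[1][0] + B[0][2] = -4 + -5 = -9, A[1][1] + B[1][2] = 6 + -4 = 2, A[1][2] + B[2][2] = 10 + 3 = 13) = -9 (attained at k = 0)
  C[2][0] = min over k of (A[2][0] + B[0][0] = 8 + 7 = 15, A[2][1] + B[1][0] = 4 + -4 = 0, A[2][2] + B[2][0] = -3 + 1 = -2) = -2 (attained at k = 2)
  C[2][1] = min over k of (A[2][0] + B[0][1] = 8 + 4 = 12, A[2][1] + B[1][1] = 4 + 3 = 7, A[2][2] + B[2][1] = -3 + 10 = 7) = 7 (attained at k = 1)
  C[2][2] = min over k of (A[2][0] + B[0][2] = 8 + -5 = 3, A[2][1] + B[1][2] = 4 + -4 = 0, A[2][2] + B[2][2] = -3 + 3 = 0) = 0 (attained at k = 1)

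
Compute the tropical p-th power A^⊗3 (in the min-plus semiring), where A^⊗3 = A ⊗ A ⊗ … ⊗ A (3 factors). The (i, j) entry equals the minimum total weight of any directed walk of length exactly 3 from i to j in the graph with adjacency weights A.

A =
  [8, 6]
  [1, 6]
A^⊗3 =
  [13, 13]
  [8, 13]

Each entry (A^⊗3)_ij equals the minimum over all length-3 walks i = v_0 → v_1 → … → v_3 = j of Σ_t A[v_t][v_{t+1}]. For example, for (i, j) = (0, 1) we minimise over 4 possible intermediate vertex sequences; the minimum is 13, attained along the walk 0 → 1 → 0 → 1.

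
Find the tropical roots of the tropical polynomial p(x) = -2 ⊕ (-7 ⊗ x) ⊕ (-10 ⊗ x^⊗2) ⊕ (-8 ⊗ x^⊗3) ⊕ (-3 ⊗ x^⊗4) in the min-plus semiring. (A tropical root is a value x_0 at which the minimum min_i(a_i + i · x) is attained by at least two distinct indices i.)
Roots: {-5, -2, 3, 5}

Each tropical root is a break point of the lower envelope of the lines y = a_i + i · x (there are 5 lines, with slopes 0, 1, ..., 4). Only the lines that attain the minimum somewhere contribute to roots; other lines are dominated. Here the surviving (envelope) indices are i = 4, i = 3, i = 2, i = 1, i = 0.
Intersections between consecutive envelope lines give the roots: for adjacent envelope indices i < j the intersection is x = (a_i − a_j) / (j − i). Reading off the sorted break points: {-5, -2, 3, 5}.
Verification: at each break x_0, at least two indices attain the minimum of min_i(a_i + i · x_0).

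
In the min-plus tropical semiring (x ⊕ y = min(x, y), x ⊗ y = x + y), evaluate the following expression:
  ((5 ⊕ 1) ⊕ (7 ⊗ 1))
((5 ⊕ 1) ⊕ (7 ⊗ 1)) = 1

Expand innermost to outermost. Recall ⊕ takes the minimum of its arguments and ⊗ takes their sum. Working out the expression ((5 ⊕ 1) ⊕ (7 ⊗ 1)) gives 1.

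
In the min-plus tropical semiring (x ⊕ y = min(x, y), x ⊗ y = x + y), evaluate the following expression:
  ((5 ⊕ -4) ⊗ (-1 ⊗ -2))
((5 ⊕ -4) ⊗ (-1 ⊗ -2)) = -7

Expand innermost to outermost. Recall ⊕ takes the minimum of its arguments and ⊗ takes their sum. Working out the expression ((5 ⊕ -4) ⊗ (-1 ⊗ -2)) gives -7.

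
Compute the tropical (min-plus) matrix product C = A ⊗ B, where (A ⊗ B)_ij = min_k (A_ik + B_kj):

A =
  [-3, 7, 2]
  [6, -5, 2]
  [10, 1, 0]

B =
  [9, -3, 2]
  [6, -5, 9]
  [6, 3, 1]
A ⊗ B =
  [6, -6, -1]
  [1, -10, 3]
  [6, -4, 1]

Apply the min-plus product entry-by-entry:
  C[0][0] = min over k of (A[0][0] + B[0][0] = -3 + 9 = 6, A[0][1] + B[1][0] = 7 + 6 = 13, A[0][2] + B[2][0] = 2 + 6 = 8) = 6 (attained at k = 0)
  C[0][1] = min over k of (A[0][0] + B[0][1] = -3 + -3 = -6, A[0][1] + B[1][1] = 7 + -5 = 2, A[0][2] + B[2][1] = 2 + 3 = 5) = -6 (attained at k = 0)
  C[0][2] = min over k of (A[0][0] + B[0][2] = -3 + 2 = -1, A[0][1] + B[1][2] = 7 + 9 = 16, A[0][2] + B[2][2] = 2 + 1 = 3) = -1 (attained at k = 0)
  C[1][0] = min over k of (A[1][0] + B[0][0] = 6 + 9 = 15, A[1][1] + B[1][0] = -5 + 6 = 1, A[1][2] + B[2][0] = 2 + 6 = 8) = 1 (attained at k = 1)
  C[1][1] = min over k of (A[1][0] + B[0][1] = 6 + -3 = 3, A[1][1] + B[1][1] = -5 + -5 = -10, A[1][2] + B[2][1] = 2 + 3 = 5) = -10 (attained at k = 1)
  C[1][2] = min over k of (A[1][0] + B[0][2] = 6 + 2 = 8, A[1][1] + B[1][2] = -5 + 9 = 4, A[1][2] + B[2][2] = 2 + 1 = 3) = 3 (attained at k = 2)
  C[2][0] = min over k of (A[2][0] + B[0][0] = 10 + 9 = 19, A[2][1] + B[1][0] = 1 + 6 = 7, A[2][2] + B[2][0] = 0 + 6 = 6) = 6 (attained at k = 2)
  C[2][1] = min over k of (A[2][0] + B[0][1] = 10 + -3 = 7, A[2][1] + B[1][1] = 1 + -5 = -4, A[2][2] + B[2][1] = 0 + 3 = 3) = -4 (attained at k = 1)
  C[2][2] = min over k of (A[2][0] + B[0][2] = 10 + 2 = 12, A[2][1] + B[1][2] = 1 + 9 = 10, A[2][2] + B[2][2] = 0 + 1 = 1) = 1 (attained at k = 2)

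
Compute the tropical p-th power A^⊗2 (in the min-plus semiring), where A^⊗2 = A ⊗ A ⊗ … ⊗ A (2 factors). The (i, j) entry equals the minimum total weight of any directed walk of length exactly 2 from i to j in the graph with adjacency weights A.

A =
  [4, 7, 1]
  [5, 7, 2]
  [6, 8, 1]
A^⊗2 =
  [7, 9, 2]
  [8, 10, 3]
  [7, 9, 2]

Each entry (A^⊗2)_ij equals the minimum over all length-2 walks i = v_0 → v_1 → … → v_2 = j of Σ_t A[v_t][v_{t+1}]. For example, for (i, j) = (0, 2) we minimise over 3 possible intermediate vertex sequences; the minimum is 2, attained along the walk 0 → 2 → 2.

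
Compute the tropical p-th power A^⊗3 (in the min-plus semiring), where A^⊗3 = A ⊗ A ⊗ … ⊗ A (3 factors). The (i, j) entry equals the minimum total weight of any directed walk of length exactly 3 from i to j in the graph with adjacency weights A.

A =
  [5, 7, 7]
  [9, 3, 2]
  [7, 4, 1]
A^⊗3 =
  [15, 12, 9]
  [10, 7, 4]
  [9, 6, 3]

Each entry (A^⊗3)_ij equals the minimum over all length-3 walks i = v_0 → v_1 → … → v_3 = j of Σ_t A[v_t][v_{t+1}]. For example, for (i, j) = (0, 2) we minimise over 9 possible intermediate vertex sequences; the minimum is 9, attained along the walk 0 → 2 → 2 → 2.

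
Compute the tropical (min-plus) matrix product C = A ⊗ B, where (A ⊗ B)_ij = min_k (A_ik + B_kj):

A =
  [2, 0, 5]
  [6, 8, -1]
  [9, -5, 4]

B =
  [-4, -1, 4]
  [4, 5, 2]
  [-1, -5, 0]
A ⊗ B =
  [-2, 0, 2]
  [-2, -6, -1]
  [-1, -1, -3]

Apply the min-plus product entry-by-entry:
  C[0][0] = min over k of (A[0][0] + B[0][0] = 2 + -4 = -2, A[0][1] + B[1][0] = 0 + 4 = 4, A[0][2] + B[2][0] = 5 + -1 = 4) = -2 (attained at k = 0)
  C[0][1] = min over k of (A[0][0] + B[0][1] = 2 + -1 = 1, A[0][1] + B[1][1] = 0 + 5 = 5, A[0][2] + B[2][1] = 5 + -5 = 0) = 0 (attained at k = 2)
  C[0][2] = min over k of (A[0][0] + B[0][2] = 2 + 4 = 6, A[0][1] + B[1][2] = 0 + 2 = 2, A[0][2] + B[2][2] = 5 + 0 = 5) = 2 (attained at k = 1)
  C[1][0] = min over k of (A[1][0] + B[0][0] = 6 + -4 = 2, A[1][1] + B[1][0] = 8 + 4 = 12, A[1][2] + B[2][0] = -1 + -1 = -2) = -2 (attained at k = 2)
  C[1][1] = min over k of (A[1][0] + B[0][1] = 6 + -1 = 5, A[1][1] + B[1][1] = 8 + 5 = 13, A[1][2] + B[2][1] = -1 + -5 = -6) = -6 (attained at k = 2)
  C[1][2] = min over k of (A[1][0] + B[0][2] = 6 + 4 = 10, A[1][1] + B[1][2] = 8 + 2 = 10, A[1][2] + B[2][2] = -1 + 0 = -1) = -1 (attained at k = 2)
  C[2][0] = min over k of (A[2][0] + B[0][0] = 9 + -4 = 5, A[2][1] + B[1][0] = -5 + 4 = -1, A[2][2] + B[2][0] = 4 + -1 = 3) = -1 (attained at k = 1)
  C[2][1] = min over k of (A[2][0] + B[0][1] = 9 + -1 = 8, A[2][1] + B[1][1] = -5 + 5 = 0, A[2][2] + B[2][1] = 4 + -5 = -1) = -1 (attained at k = 2)
  C[2][2] = min over k of (A[2][0] + B[0][2] = 9 + 4 = 13, A[2][1] + B[1][2] = -5 + 2 = -3, A[2][2] + B[2][2] = 4 + 0 = 4) = -3 (attained at k = 1)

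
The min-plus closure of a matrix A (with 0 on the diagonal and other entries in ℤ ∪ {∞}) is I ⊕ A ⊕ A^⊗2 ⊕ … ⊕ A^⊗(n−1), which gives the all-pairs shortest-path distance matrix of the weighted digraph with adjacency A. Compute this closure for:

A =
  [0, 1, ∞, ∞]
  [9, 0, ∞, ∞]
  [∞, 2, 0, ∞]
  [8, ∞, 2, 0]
Closure =
  [0, 1, ∞, ∞]
  [9, 0, ∞, ∞]
  [11, 2, 0, ∞]
  [8, 4, 2, 0]

This is the Floyd-Warshall all-pairs shortest-path computation. For each intermediate vertex k = 0, 1, …, 3, update dist[i][j] ← min(dist[i][j], dist[i][k] + dist[k][j]). The final matrix gives, for each (i, j), the minimum total weight of any directed path from i to j (possibly empty when i = j).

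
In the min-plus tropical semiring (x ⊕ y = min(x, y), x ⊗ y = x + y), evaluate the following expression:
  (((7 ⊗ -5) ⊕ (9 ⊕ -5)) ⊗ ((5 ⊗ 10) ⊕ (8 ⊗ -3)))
(((7 ⊗ -5) ⊕ (9 ⊕ -5)) ⊗ ((5 ⊗ 10) ⊕ (8 ⊗ -3))) = 0

Expand innermost to outermost. Recall ⊕ takes the minimum of its arguments and ⊗ takes their sum. Working out the expression (((7 ⊗ -5) ⊕ (9 ⊕ -5)) ⊗ ((5 ⊗ 10) ⊕ (8 ⊗ -3))) gives 0.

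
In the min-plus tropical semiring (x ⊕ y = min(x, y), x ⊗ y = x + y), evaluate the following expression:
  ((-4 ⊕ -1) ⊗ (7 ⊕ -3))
((-4 ⊕ -1) ⊗ (7 ⊕ -3)) = -7

Expand innermost to outermost. Recall ⊕ takes the minimum of its arguments and ⊗ takes their sum. Working out the expression ((-4 ⊕ -1) ⊗ (7 ⊕ -3)) gives -7.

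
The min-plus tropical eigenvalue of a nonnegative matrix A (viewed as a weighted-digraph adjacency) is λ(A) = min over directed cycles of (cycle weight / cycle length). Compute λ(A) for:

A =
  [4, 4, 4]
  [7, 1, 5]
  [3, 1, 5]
λ(A) = 1

Enumerate directed cycles and compute their means (weight / length). Sample:
  cycle 0 → 0: weight = 4, length = 1, mean = 4/1 ≈ 4.000
  cycle 1 → 1: weight = 1, length = 1, mean = 1/1 ≈ 1.000
  cycle 2 → 2: weight = 5, length = 1, mean = 5/1 ≈ 5.000
  cycle 0 → 1 → 0: weight = 11, length = 2, mean = 11/2 ≈ 5.500
  cycle 0 → 2 → 0: weight = 7, length = 2, mean = 7/2 ≈ 3.500
  cycle 1 → 0 → 1: weight = 11, length = 2, mean = 11/2 ≈ 5.500
Minimum mean = 1.000, attained e.g. along the cycle 1 → 1 with weight 1 and length 1. So λ(A) = 1/1 = 1.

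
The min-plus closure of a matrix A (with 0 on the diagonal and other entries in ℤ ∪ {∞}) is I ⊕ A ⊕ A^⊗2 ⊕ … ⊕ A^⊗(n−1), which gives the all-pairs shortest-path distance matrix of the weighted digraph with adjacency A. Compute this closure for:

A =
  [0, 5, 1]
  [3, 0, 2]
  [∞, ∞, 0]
Closure =
  [0, 5, 1]
  [3, 0, 2]
  [∞, ∞, 0]

This is the Floyd-Warshall all-pairs shortest-path computation. For each intermediate vertex k = 0, 1, …, 2, update dist[i][j] ← min(dist[i][j], dist[i][k] + dist[k][j]). The final matrix gives, for each (i, j), the minimum total weight of any directed path from i to j (possibly empty when i = j).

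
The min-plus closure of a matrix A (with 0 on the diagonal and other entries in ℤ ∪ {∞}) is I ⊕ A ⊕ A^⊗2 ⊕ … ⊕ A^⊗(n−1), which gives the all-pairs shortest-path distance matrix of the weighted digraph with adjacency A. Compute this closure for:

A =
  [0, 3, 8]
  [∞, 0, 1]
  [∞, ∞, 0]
Closure =
  [0, 3, 4]
  [∞, 0, 1]
  [∞, ∞, 0]

This is the Floyd-Warshall all-pairs shortest-path computation. For each intermediate vertex k = 0, 1, …, 2, update dist[i][j] ← min(dist[i][j], dist[i][k] + dist[k][j]). The final matrix gives, for each (i, j), the minimum total weight of any directed path from i to j (possibly empty when i = j).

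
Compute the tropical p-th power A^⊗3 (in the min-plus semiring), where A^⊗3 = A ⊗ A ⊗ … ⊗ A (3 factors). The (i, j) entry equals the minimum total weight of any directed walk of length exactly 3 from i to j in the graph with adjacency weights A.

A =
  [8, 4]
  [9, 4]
A^⊗3 =
  [17, 12]
  [17, 12]

Each entry (A^⊗3)_ij equals the minimum over all length-3 walks i = v_0 → v_1 → … → v_3 = j of Σ_t A[v_t][v_{t+1}]. For example, for (i, j) = (0, 1) we minimise over 4 possible intermediate vertex sequences; the minimum is 12, attained along the walk 0 → 1 → 1 → 1.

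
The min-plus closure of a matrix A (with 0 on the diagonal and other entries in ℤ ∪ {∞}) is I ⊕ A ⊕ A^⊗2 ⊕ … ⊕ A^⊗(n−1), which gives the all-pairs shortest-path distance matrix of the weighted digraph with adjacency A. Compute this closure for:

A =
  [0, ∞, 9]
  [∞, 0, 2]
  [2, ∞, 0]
Closure =
  [0, ∞, 9]
  [4, 0, 2]
  [2, ∞, 0]

This is the Floyd-Warshall all-pairs shortest-path computation. For each intermediate vertex k = 0, 1, …, 2, update dist[i][j] ← min(dist[i][j], dist[i][k] + dist[k][j]). The final matrix gives, for each (i, j), the minimum total weight of any directed path from i to j (possibly empty when i = j).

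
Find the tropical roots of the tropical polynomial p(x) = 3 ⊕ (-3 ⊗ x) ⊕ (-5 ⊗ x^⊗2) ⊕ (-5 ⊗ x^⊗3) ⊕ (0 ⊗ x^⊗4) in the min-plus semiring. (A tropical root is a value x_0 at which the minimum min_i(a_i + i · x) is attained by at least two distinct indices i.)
Roots: {-5, 0, 2, 6}

Each tropical root is a break point of the lower envelope of the lines y = a_i + i · x (there are 5 lines, with slopes 0, 1, ..., 4). Only the lines that attain the minimum somewhere contribute to roots; other lines are dominated. Here the surviving (envelope) indices are i = 4, i = 3, i = 2, i = 1, i = 0.
Intersections between consecutive envelope lines give the roots: for adjacent envelope indices i < j the intersection is x = (a_i − a_j) / (j − i). Reading off the sorted break points: {-5, 0, 2, 6}.
Verification: at each break x_0, at least two indices attain the minimum of min_i(a_i + i · x_0).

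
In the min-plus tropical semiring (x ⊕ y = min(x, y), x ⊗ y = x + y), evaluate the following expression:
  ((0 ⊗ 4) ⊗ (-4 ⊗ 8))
((0 ⊗ 4) ⊗ (-4 ⊗ 8)) = 8

Expand innermost to outermost. Recall ⊕ takes the minimum of its arguments and ⊗ takes their sum. Working out the expression ((0 ⊗ 4) ⊗ (-4 ⊗ 8)) gives 8.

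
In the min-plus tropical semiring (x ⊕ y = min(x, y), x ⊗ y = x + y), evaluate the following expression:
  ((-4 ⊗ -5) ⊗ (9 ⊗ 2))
((-4 ⊗ -5) ⊗ (9 ⊗ 2)) = 2

Expand innermost to outermost. Recall ⊕ takes the minimum of its arguments and ⊗ takes their sum. Working out the expression ((-4 ⊗ -5) ⊗ (9 ⊗ 2)) gives 2.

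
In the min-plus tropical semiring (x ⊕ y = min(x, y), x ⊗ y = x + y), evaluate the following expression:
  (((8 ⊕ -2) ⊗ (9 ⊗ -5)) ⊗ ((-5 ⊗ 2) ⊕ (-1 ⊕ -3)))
(((8 ⊕ -2) ⊗ (9 ⊗ -5)) ⊗ ((-5 ⊗ 2) ⊕ (-1 ⊕ -3))) = -1

Expand innermost to outermost. Recall ⊕ takes the minimum of its arguments and ⊗ takes their sum. Working out the expression (((8 ⊕ -2) ⊗ (9 ⊗ -5)) ⊗ ((-5 ⊗ 2) ⊕ (-1 ⊕ -3))) gives -1.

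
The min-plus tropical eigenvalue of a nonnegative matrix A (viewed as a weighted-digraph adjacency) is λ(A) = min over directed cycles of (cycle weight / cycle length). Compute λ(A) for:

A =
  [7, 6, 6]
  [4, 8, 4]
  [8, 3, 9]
λ(A) = 7/2

Enumerate directed cycles and compute their means (weight / length). Sample:
  cycle 0 → 0: weight = 7, length = 1, mean = 7/1 ≈ 7.000
  cycle 1 → 1: weight = 8, length = 1, mean = 8/1 ≈ 8.000
  cycle 2 → 2: weight = 9, length = 1, mean = 9/1 ≈ 9.000
  cycle 0 → 1 → 0: weight = 10, length = 2, mean = 10/2 ≈ 5.000
  cycle 0 → 2 → 0: weight = 14, length = 2, mean = 14/2 ≈ 7.000
  cycle 1 → 0 → 1: weight = 10, length = 2, mean = 10/2 ≈ 5.000
Minimum mean = 3.500, attained e.g. along the cycle 1 → 2 → 1 with weight 7 and length 2. So λ(A) = 7/2 = 7/2.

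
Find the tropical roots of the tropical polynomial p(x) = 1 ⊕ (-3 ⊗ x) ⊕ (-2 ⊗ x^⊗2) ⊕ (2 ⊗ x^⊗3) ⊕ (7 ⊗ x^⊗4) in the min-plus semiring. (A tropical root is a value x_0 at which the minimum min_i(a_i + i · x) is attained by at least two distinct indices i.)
Roots: {-5, -4, -1, 4}

Each tropical root is a break point of the lower envelope of the lines y = a_i + i · x (there are 5 lines, with slopes 0, 1, ..., 4). Only the lines that attain the minimum somewhere contribute to roots; other lines are dominated. Here the surviving (envelope) indices are i = 4, i = 3, i = 2, i = 1, i = 0.
Intersections between consecutive envelope lines give the roots: for adjacent envelope indices i < j the intersection is x = (a_i − a_j) / (j − i). Reading off the sorted break points: {-5, -4, -1, 4}.
Verification: at each break x_0, at least two indices attain the minimum of min_i(a_i + i · x_0).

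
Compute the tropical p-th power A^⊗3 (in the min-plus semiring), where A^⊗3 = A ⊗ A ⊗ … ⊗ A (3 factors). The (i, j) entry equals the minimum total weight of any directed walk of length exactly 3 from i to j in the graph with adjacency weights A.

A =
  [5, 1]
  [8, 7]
A^⊗3 =
  [14, 10]
  [17, 14]

Each entry (A^⊗3)_ij equals the minimum over all length-3 walks i = v_0 → v_1 → … → v_3 = j of Σ_t A[v_t][v_{t+1}]. For example, for (i, j) = (0, 1) we minimise over 4 possible intermediate vertex sequences; the minimum is 10, attained along the walk 0 → 1 → 0 → 1.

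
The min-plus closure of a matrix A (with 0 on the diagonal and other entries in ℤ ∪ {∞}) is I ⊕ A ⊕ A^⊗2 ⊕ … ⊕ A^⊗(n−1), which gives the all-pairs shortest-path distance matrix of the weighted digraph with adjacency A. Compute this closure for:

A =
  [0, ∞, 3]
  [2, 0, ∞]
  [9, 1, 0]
Closure =
  [0, 4, 3]
  [2, 0, 5]
  [3, 1, 0]

This is the Floyd-Warshall all-pairs shortest-path computation. For each intermediate vertex k = 0, 1, …, 2, update dist[i][j] ← min(dist[i][j], dist[i][k] + dist[k][j]). The final matrix gives, for each (i, j), the minimum total weight of any directed path from i to j (possibly empty when i = j).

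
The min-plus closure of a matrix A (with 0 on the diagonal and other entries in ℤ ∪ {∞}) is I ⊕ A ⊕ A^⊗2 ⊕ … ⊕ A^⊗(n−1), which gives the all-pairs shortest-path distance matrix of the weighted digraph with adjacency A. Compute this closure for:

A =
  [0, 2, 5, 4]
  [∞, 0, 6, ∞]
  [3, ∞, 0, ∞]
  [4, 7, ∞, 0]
Closure =
  [0, 2, 5, 4]
  [9, 0, 6, 13]
  [3, 5, 0, 7]
  [4, 6, 9, 0]

This is the Floyd-Warshall all-pairs shortest-path computation. For each intermediate vertex k = 0, 1, …, 3, update dist[i][j] ← min(dist[i][j], dist[i][k] + dist[k][j]). The final matrix gives, for each (i, j), the minimum total weight of any directed path from i to j (possibly empty when i = j).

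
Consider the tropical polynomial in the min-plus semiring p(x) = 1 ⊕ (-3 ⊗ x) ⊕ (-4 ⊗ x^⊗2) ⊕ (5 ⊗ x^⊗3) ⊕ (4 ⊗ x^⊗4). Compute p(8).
p(8) = 1

A tropical monomial a ⊗ x^⊗i evaluates to a + i · x. Evaluating each term at x = 8:
  Term 0 contributes 1 + 0 · 8 = 1
  Term 1 contributes -3 + 1 · 8 = 5
  Term 2 contributes -4 + 2 · 8 = 12
  Term 3 contributes 5 + 3 · 8 = 29
  Term 4 contributes 4 + 4 · 8 = 36
p(8) = ⊕ of these = min[1, 5, 12, 29, 36] = 1.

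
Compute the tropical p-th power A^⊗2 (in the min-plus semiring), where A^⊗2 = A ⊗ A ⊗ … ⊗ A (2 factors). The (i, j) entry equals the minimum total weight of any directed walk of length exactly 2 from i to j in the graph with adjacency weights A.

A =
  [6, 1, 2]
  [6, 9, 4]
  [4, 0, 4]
A^⊗2 =
  [6, 2, 5]
  [8, 4, 8]
  [6, 4, 4]

Each entry (A^⊗2)_ij equals the minimum over all length-2 walks i = v_0 → v_1 → … → v_2 = j of Σ_t A[v_t][v_{t+1}]. For example, for (i, j) = (0, 2) we minimise over 3 possible intermediate vertex sequences; the minimum is 5, attained along the walk 0 → 1 → 2.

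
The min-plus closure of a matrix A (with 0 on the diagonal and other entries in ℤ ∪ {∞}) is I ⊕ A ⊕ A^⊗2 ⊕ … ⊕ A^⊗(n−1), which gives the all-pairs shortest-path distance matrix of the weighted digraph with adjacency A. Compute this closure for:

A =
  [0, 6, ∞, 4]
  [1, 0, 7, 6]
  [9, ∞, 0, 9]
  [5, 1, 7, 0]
Closure =
  [0, 5, 11, 4]
  [1, 0, 7, 5]
  [9, 10, 0, 9]
  [2, 1, 7, 0]

This is the Floyd-Warshall all-pairs shortest-path computation. For each intermediate vertex k = 0, 1, …, 3, update dist[i][j] ← min(dist[i][j], dist[i][k] + dist[k][j]). The final matrix gives, for each (i, j), the minimum total weight of any directed path from i to j (possibly empty when i = j).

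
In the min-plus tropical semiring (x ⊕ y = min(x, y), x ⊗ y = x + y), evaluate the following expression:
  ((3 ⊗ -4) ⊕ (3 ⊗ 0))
((3 ⊗ -4) ⊕ (3 ⊗ 0)) = -1

Expand innermost to outermost. Recall ⊕ takes the minimum of its arguments and ⊗ takes their sum. Working out the expression ((3 ⊗ -4) ⊕ (3 ⊗ 0)) gives -1.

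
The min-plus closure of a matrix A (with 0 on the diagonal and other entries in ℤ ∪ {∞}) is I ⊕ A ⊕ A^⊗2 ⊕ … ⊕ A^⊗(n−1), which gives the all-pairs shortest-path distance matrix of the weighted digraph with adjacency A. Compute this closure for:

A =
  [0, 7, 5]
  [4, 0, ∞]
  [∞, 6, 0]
Closure =
  [0, 7, 5]
  [4, 0, 9]
  [10, 6, 0]

This is the Floyd-Warshall all-pairs shortest-path computation. For each intermediate vertex k = 0, 1, …, 2, update dist[i][j] ← min(dist[i][j], dist[i][k] + dist[k][j]). The final matrix gives, for each (i, j), the minimum total weight of any directed path from i to j (possibly empty when i = j).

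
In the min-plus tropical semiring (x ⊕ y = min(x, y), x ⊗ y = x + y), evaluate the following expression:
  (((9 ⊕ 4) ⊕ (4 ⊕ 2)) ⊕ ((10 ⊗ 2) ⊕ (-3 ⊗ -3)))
(((9 ⊕ 4) ⊕ (4 ⊕ 2)) ⊕ ((10 ⊗ 2) ⊕ (-3 ⊗ -3))) = -6

Expand innermost to outermost. Recall ⊕ takes the minimum of its arguments and ⊗ takes their sum. Working out the expression (((9 ⊕ 4) ⊕ (4 ⊕ 2)) ⊕ ((10 ⊗ 2) ⊕ (-3 ⊗ -3))) gives -6.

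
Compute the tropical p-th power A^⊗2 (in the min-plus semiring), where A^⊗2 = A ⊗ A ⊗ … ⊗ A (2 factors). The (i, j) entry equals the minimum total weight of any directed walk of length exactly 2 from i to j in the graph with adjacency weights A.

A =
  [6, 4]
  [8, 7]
A^⊗2 =
  [12, 10]
  [14, 12]

Each entry (A^⊗2)_ij equals the minimum over all length-2 walks i = v_0 → v_1 → … → v_2 = j of Σ_t A[v_t][v_{t+1}]. For example, for (i, j) = (0, 1) we minimise over 2 possible intermediate vertex sequences; the minimum is 10, attained along the walk 0 → 0 → 1.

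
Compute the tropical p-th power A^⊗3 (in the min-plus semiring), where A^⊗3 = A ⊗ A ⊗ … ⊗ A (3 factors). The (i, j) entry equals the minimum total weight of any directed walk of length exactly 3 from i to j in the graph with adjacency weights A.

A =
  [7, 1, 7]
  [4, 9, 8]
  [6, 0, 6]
A^⊗3 =
  [11, 6, 12]
  [9, 11, 13]
  [10, 5, 11]

Each entry (A^⊗3)_ij equals the minimum over all length-3 walks i = v_0 → v_1 → … → v_3 = j of Σ_t A[v_t][v_{t+1}]. For example, for (i, j) = (0, 2) we minimise over 9 possible intermediate vertex sequences; the minimum is 12, attained along the walk 0 → 1 → 0 → 2.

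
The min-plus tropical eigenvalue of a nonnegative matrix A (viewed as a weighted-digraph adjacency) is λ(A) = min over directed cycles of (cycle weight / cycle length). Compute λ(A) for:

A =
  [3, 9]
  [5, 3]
λ(A) = 3

Enumerate directed cycles and compute their means (weight / length). Sample:
  cycle 0 → 0: weight = 3, length = 1, mean = 3/1 ≈ 3.000
  cycle 1 → 1: weight = 3, length = 1, mean = 3/1 ≈ 3.000
  cycle 0 → 1 → 0: weight = 14, length = 2, mean = 14/2 ≈ 7.000
  cycle 1 → 0 → 1: weight = 14, length = 2, mean = 14/2 ≈ 7.000
Minimum mean = 3.000, attained e.g. along the cycle 0 → 0 with weight 3 and length 1. So λ(A) = 3/1 = 3.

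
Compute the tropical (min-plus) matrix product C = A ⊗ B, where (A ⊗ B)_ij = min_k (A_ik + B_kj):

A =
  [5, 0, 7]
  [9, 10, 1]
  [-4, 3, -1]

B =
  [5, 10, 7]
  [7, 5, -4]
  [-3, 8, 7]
A ⊗ B =
  [4, 5, -4]
  [-2, 9, 6]
  [-4, 6, -1]

Apply the min-plus product entry-by-entry:
  C[0][0] = min over k of (A[0][0] + B[0][0] = 5 + 5 = 10, A[0][1] + B[1][0] = 0 + 7 = 7, A[0][2] + B[2][0] = 7 + -3 = 4) = 4 (attained at k = 2)
  C[0][1] = min over k of (A[0][0] + B[0][1] = 5 + 10 = 15, A[0][1] + B[1][1] = 0 + 5 = 5, A[0][2] + B[2][1] = 7 + 8 = 15) = 5 (attained at k = 1)
  C[0][2] = min over k of (A[0][0] + B[0][2] = 5 + 7 = 12, A[0][1] + B[1][2] = 0 + -4 = -4, A[0][2] + B[2][2] = 7 + 7 = 14) = -4 (attained at k = 1)
  C[1][0] = min over k of (A[1][0] + B[0][0] = 9 + 5 = 14, A[1][1] + B[1][0] = 10 + 7 = 17, A[1][2] + B[2][0] = 1 + -3 = -2) = -2 (attained at k = 2)
  C[1][1] = min over k of (A[1][0] + B[0][1] = 9 + 10 = 19, A[1][1] + B[1][1] = 10 + 5 = 15, A[1][2] + B[2][1] = 1 + 8 = 9) = 9 (attained at k = 2)
  C[1][2] = min over k of (A[1][0] + B[0][2] = 9 + 7 = 16, A[1][1] + B[1][2] = 10 + -4 = 6, A[1][2] + B[2][2] = 1 + 7 = 8) = 6 (attained at k = 1)
  C[2][0] = min over k of (A[2][0] + B[0][0] = -4 + 5 = 1, A[2][1] + B[1][0] = 3 + 7 = 10, A[2][2] + B[2][0] = -1 + -3 = -4) = -4 (attained at k = 2)
  C[2][1] = min over k of (A[2][0] + B[0][1] = -4 + 10 = 6, A[2][1] + B[1][1] = 3 + 5 = 8, A[2][2] + B[2][1] = -1 + 8 = 7) = 6 (attained at k = 0)
  C[2][2] = min over k of (A[2][0] + B[0][2] = -4 + 7 = 3, A[2][1] + B[1][2] = 3 + -4 = -1, A[2][2] + B[2][2] = -1 + 7 = 6) = -1 (attained at k = 1)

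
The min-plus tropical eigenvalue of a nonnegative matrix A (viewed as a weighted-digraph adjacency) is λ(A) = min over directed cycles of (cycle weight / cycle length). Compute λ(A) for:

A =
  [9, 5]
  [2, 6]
λ(A) = 7/2

Enumerate directed cycles and compute their means (weight / length). Sample:
  cycle 0 → 0: weight = 9, length = 1, mean = 9/1 ≈ 9.000
  cycle 1 → 1: weight = 6, length = 1, mean = 6/1 ≈ 6.000
  cycle 0 → 1 → 0: weight = 7, length = 2, mean = 7/2 ≈ 3.500
  cycle 1 → 0 → 1: weight = 7, length = 2, mean = 7/2 ≈ 3.500
Minimum mean = 3.500, attained e.g. along the cycle 0 → 1 → 0 with weight 7 and length 2. So λ(A) = 7/2 = 7/2.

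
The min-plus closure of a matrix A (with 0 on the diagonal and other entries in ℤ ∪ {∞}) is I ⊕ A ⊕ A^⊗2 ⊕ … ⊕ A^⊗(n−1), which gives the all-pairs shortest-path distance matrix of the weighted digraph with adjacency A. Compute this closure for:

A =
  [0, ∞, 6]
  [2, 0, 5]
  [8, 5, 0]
Closure =
  [0, 11, 6]
  [2, 0, 5]
  [7, 5, 0]

This is the Floyd-Warshall all-pairs shortest-path computation. For each intermediate vertex k = 0, 1, …, 2, update dist[i][j] ← min(dist[i][j], dist[i][k] + dist[k][j]). The final matrix gives, for each (i, j), the minimum total weight of any directed path from i to j (possibly empty when i = j).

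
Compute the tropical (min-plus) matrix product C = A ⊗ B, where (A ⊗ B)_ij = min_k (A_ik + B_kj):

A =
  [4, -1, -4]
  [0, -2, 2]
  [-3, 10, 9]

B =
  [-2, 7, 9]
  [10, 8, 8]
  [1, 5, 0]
A ⊗ B =
  [-3, 1, -4]
  [-2, 6, 2]
  [-5, 4, 6]

Apply the min-plus product entry-by-entry:
  C[0][0] = min over k of (A[0][0] + B[0][0] = 4 + -2 = 2, A[0][1] + B[1][0] = -1 + 10 = 9, A[0][2] + B[2][0] = -4 + 1 = -3) = -3 (attained at k = 2)
  C[0][1] = min over k of (A[0][0] + B[0][1] = 4 + 7 = 11, A[0][1] + B[1][1] = -1 + 8 = 7, A[0][2] + B[2][1] = -4 + 5 = 1) = 1 (attained at k = 2)
  C[0][2] = min over k of (A[0][0] + B[0][2] = 4 + 9 = 13, A[0][1] + B[1][2] = -1 + 8 = 7, A[0][2] + B[2][2] = -4 + 0 = -4) = -4 (attained at k = 2)
  C[1][0] = min over k of (A[1][0] + B[0][0] = 0 + -2 = -2, A[1][1] + B[1][0] = -2 + 10 = 8, A[1][2] + B[2][0] = 2 + 1 = 3) = -2 (attained at k = 0)
  C[1][1] = min over k of (A[1][0] + B[0][1] = 0 + 7 = 7, A[1][1] + B[1][1] = -2 + 8 = 6, A[1][2] + B[2][1] = 2 + 5 = 7) = 6 (attained at k = 1)
  C[1][2] = min over k of (A[1][0] + B[0][2] = 0 + 9 = 9, A[1][1] + B[1][2] = -2 + 8 = 6, A[1][2] + B[2][2] = 2 + 0 = 2) = 2 (attained at k = 2)
  C[2][0] = min over k of (A[2][0] + B[0][0] = -3 + -2 = -5, A[2][1] + B[1][0] = 10 + 10 = 20, A[2][2] + B[2][0] = 9 + 1 = 10) = -5 (attained at k = 0)
  C[2][1] = min over k of (A[2][0] + B[0][1] = -3 + 7 = 4, A[2][1] + B[1][1] = 10 + 8 = 18, A[2][2] + B[2][1] = 9 + 5 = 14) = 4 (attained at k = 0)
  C[2][2] = min over k of (A[2][0] + B[0][2] = -3 + 9 = 6, A[2][1] + B[1][2] = 10 + 8 = 18, A[2][2] + B[2][2] = 9 + 0 = 9) = 6 (attained at k = 0)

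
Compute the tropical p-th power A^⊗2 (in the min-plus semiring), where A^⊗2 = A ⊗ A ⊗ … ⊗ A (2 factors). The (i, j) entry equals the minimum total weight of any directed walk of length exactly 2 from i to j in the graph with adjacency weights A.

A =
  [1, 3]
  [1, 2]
A^⊗2 =
  [2, 4]
  [2, 4]

Each entry (A^⊗2)_ij equals the minimum over all length-2 walks i = v_0 → v_1 → … → v_2 = j of Σ_t A[v_t][v_{t+1}]. For example, for (i, j) = (0, 1) we minimise over 2 possible intermediate vertex sequences; the minimum is 4, attained along the walk 0 → 0 → 1.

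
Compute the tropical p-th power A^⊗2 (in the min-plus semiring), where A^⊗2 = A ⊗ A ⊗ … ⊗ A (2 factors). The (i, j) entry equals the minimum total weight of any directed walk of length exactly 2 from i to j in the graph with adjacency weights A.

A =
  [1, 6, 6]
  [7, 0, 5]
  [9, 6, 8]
A^⊗2 =
  [2, 6, 7]
  [7, 0, 5]
  [10, 6, 11]

Each entry (A^⊗2)_ij equals the minimum over all length-2 walks i = v_0 → v_1 → … → v_2 = j of Σ_t A[v_t][v_{t+1}]. For example, for (i, j) = (0, 2) we minimise over 3 possible intermediate vertex sequences; the minimum is 7, attained along the walk 0 → 0 → 2.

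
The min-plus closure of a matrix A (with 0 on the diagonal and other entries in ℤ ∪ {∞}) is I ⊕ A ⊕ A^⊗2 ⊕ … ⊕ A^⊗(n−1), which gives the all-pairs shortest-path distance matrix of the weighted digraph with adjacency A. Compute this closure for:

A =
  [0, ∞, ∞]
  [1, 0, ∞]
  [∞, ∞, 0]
Closure =
  [0, ∞, ∞]
  [1, 0, ∞]
  [∞, ∞, 0]

This is the Floyd-Warshall all-pairs shortest-path computation. For each intermediate vertex k = 0, 1, …, 2, update dist[i][j] ← min(dist[i][j], dist[i][k] + dist[k][j]). The final matrix gives, for each (i, j), the minimum total weight of any directed path from i to j (possibly empty when i = j).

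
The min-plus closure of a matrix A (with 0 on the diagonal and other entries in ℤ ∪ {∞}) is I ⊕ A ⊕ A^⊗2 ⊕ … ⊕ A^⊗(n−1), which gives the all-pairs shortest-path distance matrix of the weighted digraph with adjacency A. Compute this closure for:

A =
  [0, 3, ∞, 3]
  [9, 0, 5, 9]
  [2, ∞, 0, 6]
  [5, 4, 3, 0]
Closure =
  [0, 3, 6, 3]
  [7, 0, 5, 9]
  [2, 5, 0, 5]
  [5, 4, 3, 0]

This is the Floyd-Warshall all-pairs shortest-path computation. For each intermediate vertex k = 0, 1, …, 3, update dist[i][j] ← min(dist[i][j], dist[i][k] + dist[k][j]). The final matrix gives, for each (i, j), the minimum total weight of any directed path from i to j (possibly empty when i = j).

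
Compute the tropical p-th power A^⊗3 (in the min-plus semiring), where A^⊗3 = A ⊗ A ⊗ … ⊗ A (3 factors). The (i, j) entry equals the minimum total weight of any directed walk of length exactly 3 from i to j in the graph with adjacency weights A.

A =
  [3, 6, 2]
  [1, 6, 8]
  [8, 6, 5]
A^⊗3 =
  [9, 11, 8]
  [7, 9, 6]
  [10, 13, 9]

Each entry (A^⊗3)_ij equals the minimum over all length-3 walks i = v_0 → v_1 → … → v_3 = j of Σ_t A[v_t][v_{t+1}]. For example, for (i, j) = (0, 2) we minimise over 9 possible intermediate vertex sequences; the minimum is 8, attained along the walk 0 → 0 → 0 → 2.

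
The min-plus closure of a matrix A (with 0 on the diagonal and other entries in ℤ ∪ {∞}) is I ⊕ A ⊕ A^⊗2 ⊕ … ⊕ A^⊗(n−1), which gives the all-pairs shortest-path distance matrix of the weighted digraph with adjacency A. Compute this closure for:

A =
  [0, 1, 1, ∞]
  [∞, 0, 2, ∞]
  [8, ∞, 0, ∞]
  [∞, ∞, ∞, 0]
Closure =
  [0, 1, 1, ∞]
  [10, 0, 2, ∞]
  [8, 9, 0, ∞]
  [∞, ∞, ∞, 0]

This is the Floyd-Warshall all-pairs shortest-path computation. For each intermediate vertex k = 0, 1, …, 3, update dist[i][j] ← min(dist[i][j], dist[i][k] + dist[k][j]). The final matrix gives, for each (i, j), the minimum total weight of any directed path from i to j (possibly empty when i = j).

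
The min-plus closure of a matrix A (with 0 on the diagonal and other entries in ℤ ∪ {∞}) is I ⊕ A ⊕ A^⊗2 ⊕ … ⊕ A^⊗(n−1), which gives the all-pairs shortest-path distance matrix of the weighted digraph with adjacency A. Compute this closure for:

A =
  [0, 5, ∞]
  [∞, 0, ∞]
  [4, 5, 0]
Closure =
  [0, 5, ∞]
  [∞, 0, ∞]
  [4, 5, 0]

This is the Floyd-Warshall all-pairs shortest-path computation. For each intermediate vertex k = 0, 1, …, 2, update dist[i][j] ← min(dist[i][j], dist[i][k] + dist[k][j]). The final matrix gives, for each (i, j), the minimum total weight of any directed path from i to j (possibly empty when i = j).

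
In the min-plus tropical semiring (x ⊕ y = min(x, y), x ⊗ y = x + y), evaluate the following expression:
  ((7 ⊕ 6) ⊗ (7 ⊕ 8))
((7 ⊕ 6) ⊗ (7 ⊕ 8)) = 13

Expand innermost to outermost. Recall ⊕ takes the minimum of its arguments and ⊗ takes their sum. Working out the expression ((7 ⊕ 6) ⊗ (7 ⊕ 8)) gives 13.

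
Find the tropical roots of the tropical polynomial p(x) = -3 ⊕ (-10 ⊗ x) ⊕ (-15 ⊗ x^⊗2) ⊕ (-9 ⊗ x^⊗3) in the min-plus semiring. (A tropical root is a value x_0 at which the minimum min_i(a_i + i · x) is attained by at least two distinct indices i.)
Roots: {-6, 5, 7}

Each tropical root is a break point of the lower envelope of the lines y = a_i + i · x (there are 4 lines, with slopes 0, 1, ..., 3). Only the lines that attain the minimum somewhere contribute to roots; other lines are dominated. Here the surviving (envelope) indices are i = 3, i = 2, i = 1, i = 0.
Intersections between consecutive envelope lines give the roots: for adjacent envelope indices i < j the intersection is x = (a_i − a_j) / (j − i). Reading off the sorted break points: {-6, 5, 7}.
Verification: at each break x_0, at least two indices attain the minimum of min_i(a_i + i · x_0).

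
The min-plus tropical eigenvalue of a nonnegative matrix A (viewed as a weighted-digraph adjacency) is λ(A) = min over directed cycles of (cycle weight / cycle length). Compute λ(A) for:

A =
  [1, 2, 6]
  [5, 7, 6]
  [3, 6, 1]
λ(A) = 1

Enumerate directed cycles and compute their means (weight / length). Sample:
  cycle 0 → 0: weight = 1, length = 1, mean = 1/1 ≈ 1.000
  cycle 1 → 1: weight = 7, length = 1, mean = 7/1 ≈ 7.000
  cycle 2 → 2: weight = 1, length = 1, mean = 1/1 ≈ 1.000
  cycle 0 → 1 → 0: weight = 7, length = 2, mean = 7/2 ≈ 3.500
  cycle 0 → 2 → 0: weight = 9, length = 2, mean = 9/2 ≈ 4.500
  cycle 1 → 0 → 1: weight = 7, length = 2, mean = 7/2 ≈ 3.500
Minimum mean = 1.000, attained e.g. along the cycle 0 → 0 with weight 1 and length 1. So λ(A) = 1/1 = 1.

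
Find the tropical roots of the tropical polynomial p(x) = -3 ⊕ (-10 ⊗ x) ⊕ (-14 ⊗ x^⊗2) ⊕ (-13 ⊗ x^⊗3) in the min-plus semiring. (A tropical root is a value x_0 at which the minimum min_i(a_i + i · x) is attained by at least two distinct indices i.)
Roots: {-1, 4, 7}

Each tropical root is a break point of the lower envelope of the lines y = a_i + i · x (there are 4 lines, with slopes 0, 1, ..., 3). Only the lines that attain the minimum somewhere contribute to roots; other lines are dominated. Here the surviving (envelope) indices are i = 3, i = 2, i = 1, i = 0.
Intersections between consecutive envelope lines give the roots: for adjacent envelope indices i < j the intersection is x = (a_i − a_j) / (j − i). Reading off the sorted break points: {-1, 4, 7}.
Verification: at each break x_0, at least two indices attain the minimum of min_i(a_i + i · x_0).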